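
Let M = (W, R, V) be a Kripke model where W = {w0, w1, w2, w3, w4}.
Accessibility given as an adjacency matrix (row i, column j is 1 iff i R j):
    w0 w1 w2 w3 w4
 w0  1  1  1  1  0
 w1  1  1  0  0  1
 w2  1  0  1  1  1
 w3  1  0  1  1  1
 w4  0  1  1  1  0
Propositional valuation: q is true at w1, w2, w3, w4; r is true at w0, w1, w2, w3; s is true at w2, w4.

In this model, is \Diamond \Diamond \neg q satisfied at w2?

Yes

At w2: \Diamond \Diamond \neg q requires \Diamond \neg q at some successor in {w0, w2, w3, w4}.
  \Diamond \neg q holds at w0, so \Diamond \Diamond \neg q is true at w2.
    At w0: \Diamond \neg q requires \neg q at some successor in {w0, w1, w2, w3}.
      \neg q holds at w0, so \Diamond \neg q is true at w0.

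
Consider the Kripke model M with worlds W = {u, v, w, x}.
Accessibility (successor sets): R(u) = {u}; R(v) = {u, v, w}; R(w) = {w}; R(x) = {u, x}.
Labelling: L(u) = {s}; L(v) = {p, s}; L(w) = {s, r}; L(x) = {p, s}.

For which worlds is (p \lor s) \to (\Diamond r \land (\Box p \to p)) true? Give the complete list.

v, w

Recall that \Box ψ holds at a world iff ψ holds at every accessible world, and \Diamond ψ holds iff ψ holds at some accessible world.
Let φ = (p \lor s) \to (\Diamond r \land (\Box p \to p)). Evaluate φ at each world:
  u (successors {u}): φ is false.
  v (successors {u, v, w}): φ is true.
  w (successors {w}): φ is true.
  x (successors {u, x}): φ is false.
For instance, at v:
  At v: p \lor s is true, \Diamond r \land (\Box p \to p) is true, so (p \lor s) \to (\Diamond r \land (\Box p \to p)) is true.
    At v: \Diamond r is true, \Box p \to p is true, so \Diamond r \land (\Box p \to p) is true.
      At v: \Diamond r requires r at some successor in {u, v, w}.
        r holds at w, so \Diamond r is true at v.
      At v: \Box p is false, p is true, so \Box p \to p is true.
Satisfying worlds: {v, w}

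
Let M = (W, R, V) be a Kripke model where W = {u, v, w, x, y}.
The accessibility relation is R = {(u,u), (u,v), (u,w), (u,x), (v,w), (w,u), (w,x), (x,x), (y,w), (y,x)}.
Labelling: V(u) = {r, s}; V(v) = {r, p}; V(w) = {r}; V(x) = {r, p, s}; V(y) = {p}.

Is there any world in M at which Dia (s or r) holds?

Let φ = Dia (s or r). Evaluate φ at each world:
  u (successors {u, v, w, x}): φ is true.
  v (successors {w}): φ is true.
  w (successors {u, x}): φ is true.
  x (successors {x}): φ is true.
  y (successors {w, x}): φ is true.
Detail at u (witness):
  At u: Dia (s or r) requires s or r at some successor in {u, v, w, x}.
    s or r holds at u, so Dia (s or r) is true at u.

Yes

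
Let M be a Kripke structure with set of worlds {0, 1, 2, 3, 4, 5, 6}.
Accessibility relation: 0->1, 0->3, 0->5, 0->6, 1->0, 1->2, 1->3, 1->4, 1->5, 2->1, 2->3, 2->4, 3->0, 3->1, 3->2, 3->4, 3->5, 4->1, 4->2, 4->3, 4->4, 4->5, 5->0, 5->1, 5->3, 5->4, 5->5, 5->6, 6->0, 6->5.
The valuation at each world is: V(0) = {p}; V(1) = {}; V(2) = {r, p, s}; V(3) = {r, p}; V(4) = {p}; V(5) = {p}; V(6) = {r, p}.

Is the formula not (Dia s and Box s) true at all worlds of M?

Yes

Let φ = not (Dia s and Box s). Evaluate φ at each world:
  0 (successors {1, 3, 5, 6}): φ is true.
  1 (successors {0, 2, 3, 4, 5}): φ is true.
  2 (successors {1, 3, 4}): φ is true.
  3 (successors {0, 1, 2, 4, 5}): φ is true.
  4 (successors {1, 2, 3, 4, 5}): φ is true.
  5 (successors {0, 1, 3, 4, 5, 6}): φ is true.
  6 (successors {0, 5}): φ is true.
For instance, at 6:
  At 6: Dia s and Box s is false, so not (Dia s and Box s) is true.
    At 6: Dia s is false, Box s is false, so Dia s and Box s is false.
      At 6: Dia s requires s at some successor in {0, 5}.
        At 0: s is false.
        At 5: s is false.
      So Dia s is false at 6.
      At 6: Box s requires s at every successor {0, 5}.
        s fails at 0, so Box s is false at 6.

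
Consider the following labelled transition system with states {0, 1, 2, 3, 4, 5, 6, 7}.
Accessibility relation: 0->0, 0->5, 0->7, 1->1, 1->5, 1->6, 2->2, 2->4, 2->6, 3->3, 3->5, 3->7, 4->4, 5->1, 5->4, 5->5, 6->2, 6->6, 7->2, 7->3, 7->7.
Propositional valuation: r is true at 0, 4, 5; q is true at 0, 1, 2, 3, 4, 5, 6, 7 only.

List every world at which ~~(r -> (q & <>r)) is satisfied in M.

Let φ = ~~(r -> (q & <>r)). Evaluate φ at each world:
  0 (successors {0, 5, 7}): φ is true.
  1 (successors {1, 5, 6}): φ is true.
  2 (successors {2, 4, 6}): φ is true.
  3 (successors {3, 5, 7}): φ is true.
  4 (successors {4}): φ is true.
  5 (successors {1, 4, 5}): φ is true.
  6 (successors {2, 6}): φ is true.
  7 (successors {2, 3, 7}): φ is true.
For instance, at 5:
  At 5: ~(r -> (q & <>r)) is false, so ~~(r -> (q & <>r)) is true.
    At 5: r -> (q & <>r) is true, so ~(r -> (q & <>r)) is false.
      At 5: r is true, q & <>r is true, so r -> (q & <>r) is true.
Satisfying worlds: {0, 1, 2, 3, 4, 5, 6, 7}

0, 1, 2, 3, 4, 5, 6, 7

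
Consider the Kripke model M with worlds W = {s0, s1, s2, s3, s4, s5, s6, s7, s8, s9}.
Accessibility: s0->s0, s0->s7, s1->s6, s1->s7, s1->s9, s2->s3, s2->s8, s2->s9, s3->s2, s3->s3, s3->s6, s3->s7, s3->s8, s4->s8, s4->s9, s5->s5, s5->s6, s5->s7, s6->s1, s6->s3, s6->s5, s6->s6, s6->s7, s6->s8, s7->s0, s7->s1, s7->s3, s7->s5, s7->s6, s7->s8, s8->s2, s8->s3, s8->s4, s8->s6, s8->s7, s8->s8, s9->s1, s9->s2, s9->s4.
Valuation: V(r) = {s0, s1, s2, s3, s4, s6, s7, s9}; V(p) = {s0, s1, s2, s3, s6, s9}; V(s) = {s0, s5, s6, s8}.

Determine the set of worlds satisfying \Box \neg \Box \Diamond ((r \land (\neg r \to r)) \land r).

Let φ = \Box \neg \Box \Diamond ((r \land (\neg r \to r)) \land r). Evaluate φ at each world:
  s0 (successors {s0, s7}): φ is false.
  s1 (successors {s6, s7, s9}): φ is false.
  s2 (successors {s3, s8, s9}): φ is false.
  s3 (successors {s2, s3, s6, s7, s8}): φ is false.
  s4 (successors {s8, s9}): φ is false.
  s5 (successors {s5, s6, s7}): φ is false.
  s6 (successors {s1, s3, s5, s6, s7, s8}): φ is false.
  s7 (successors {s0, s1, s3, s5, s6, s8}): φ is false.
  s8 (successors {s2, s3, s4, s6, s7, s8}): φ is false.
  s9 (successors {s1, s2, s4}): φ is false.
For instance, at s6:
  At s6: \Box \neg \Box \Diamond ((r \land (\neg r \to r)) \land r) requires \neg \Box \Diamond ((r \land (\neg r \to r)) \land r) at every successor {s1, s3, s5, s6, s7, s8}.
    \neg \Box \Diamond ((r \land (\neg r \to r)) \land r) fails at s1, so \Box \neg \Box \Diamond ((r \land (\neg r \to r)) \land r) is false at s6.
      At s1: \Box \Diamond ((r \land (\neg r \to r)) \land r) is true, so \neg \Box \Diamond ((r \land (\neg r \to r)) \land r) is false.
Satisfying worlds: none.

none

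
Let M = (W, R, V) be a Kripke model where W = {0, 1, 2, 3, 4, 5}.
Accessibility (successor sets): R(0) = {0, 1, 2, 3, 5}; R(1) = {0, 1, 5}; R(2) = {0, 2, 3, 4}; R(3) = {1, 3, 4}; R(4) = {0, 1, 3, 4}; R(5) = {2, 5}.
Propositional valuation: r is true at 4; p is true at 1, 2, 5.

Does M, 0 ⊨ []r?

Recall that []ψ holds at a world iff ψ holds at every accessible world, and <>ψ holds iff ψ holds at some accessible world.
At 0: []r requires r at every successor {0, 1, 2, 3, 5}.
  r fails at 0, so []r is false at 0.

No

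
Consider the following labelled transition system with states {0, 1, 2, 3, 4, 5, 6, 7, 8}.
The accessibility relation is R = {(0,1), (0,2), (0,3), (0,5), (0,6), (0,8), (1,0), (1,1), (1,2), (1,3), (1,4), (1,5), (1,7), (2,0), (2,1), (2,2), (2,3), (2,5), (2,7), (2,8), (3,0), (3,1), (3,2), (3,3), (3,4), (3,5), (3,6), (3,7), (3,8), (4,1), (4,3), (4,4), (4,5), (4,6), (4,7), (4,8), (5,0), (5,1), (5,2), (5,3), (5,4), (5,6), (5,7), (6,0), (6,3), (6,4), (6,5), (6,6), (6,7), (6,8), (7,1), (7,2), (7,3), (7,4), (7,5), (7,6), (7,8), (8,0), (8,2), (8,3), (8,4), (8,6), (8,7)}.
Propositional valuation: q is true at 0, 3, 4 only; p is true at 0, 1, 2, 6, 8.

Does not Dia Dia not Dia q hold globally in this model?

Let φ = not Dia Dia not Dia q. Evaluate φ at each world:
  0 (successors {1, 2, 3, 5, 6, 8}): φ is true.
  1 (successors {0, 1, 2, 3, 4, 5, 7}): φ is true.
  2 (successors {0, 1, 2, 3, 5, 7, 8}): φ is true.
  3 (successors {0, 1, 2, 3, 4, 5, 6, 7, 8}): φ is true.
  4 (successors {1, 3, 4, 5, 6, 7, 8}): φ is true.
  5 (successors {0, 1, 2, 3, 4, 6, 7}): φ is true.
  6 (successors {0, 3, 4, 5, 6, 7, 8}): φ is true.
  7 (successors {1, 2, 3, 4, 5, 6, 8}): φ is true.
  8 (successors {0, 2, 3, 4, 6, 7}): φ is true.
For instance, at 8:
  At 8: Dia Dia not Dia q is false, so not Dia Dia not Dia q is true.
    At 8: Dia Dia not Dia q requires Dia not Dia q at some successor in {0, 2, 3, 4, 6, 7}.
      At 0: Dia not Dia q is false.
      At 2: Dia not Dia q is false.
      At 3: Dia not Dia q is false.
      At 4: Dia not Dia q is false.
      At 6: Dia not Dia q is false.
      At 7: Dia not Dia q is false.
    So Dia Dia not Dia q is false at 8.

Yes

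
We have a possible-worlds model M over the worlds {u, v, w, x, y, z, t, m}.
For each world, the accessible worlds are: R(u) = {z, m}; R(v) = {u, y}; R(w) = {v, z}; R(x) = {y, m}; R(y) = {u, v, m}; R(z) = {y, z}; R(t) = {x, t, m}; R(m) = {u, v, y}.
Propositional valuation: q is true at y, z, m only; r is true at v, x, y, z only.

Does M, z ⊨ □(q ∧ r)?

Recall that □ψ holds at a world iff ψ holds at every accessible world, and ◇ψ holds iff ψ holds at some accessible world.
At z: □(q ∧ r) requires q ∧ r at every successor {y, z}.
  At y: q ∧ r is true.
  At z: q ∧ r is true.
So □(q ∧ r) is true at z.

Yes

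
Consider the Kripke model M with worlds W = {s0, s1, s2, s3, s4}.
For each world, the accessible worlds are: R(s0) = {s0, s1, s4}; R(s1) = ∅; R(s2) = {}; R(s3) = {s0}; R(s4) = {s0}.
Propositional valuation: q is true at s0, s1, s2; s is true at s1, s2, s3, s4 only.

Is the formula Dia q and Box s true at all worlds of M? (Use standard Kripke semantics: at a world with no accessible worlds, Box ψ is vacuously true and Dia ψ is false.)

No

Let φ = Dia q and Box s. Evaluate φ at each world:
  s0 (successors {s0, s1, s4}): φ is false.
  s1 (successors ∅): φ is false.
  s2 (successors ∅): φ is false.
  s3 (successors {s0}): φ is false.
  s4 (successors {s0}): φ is false.
Detail at s0 (counterexample):
  At s0: Dia q is true, Box s is false, so Dia q and Box s is false.
    At s0: Dia q requires q at some successor in {s0, s1, s4}.
      q holds at s0, so Dia q is true at s0.
    At s0: Box s requires s at every successor {s0, s1, s4}.
      s fails at s0, so Box s is false at s0.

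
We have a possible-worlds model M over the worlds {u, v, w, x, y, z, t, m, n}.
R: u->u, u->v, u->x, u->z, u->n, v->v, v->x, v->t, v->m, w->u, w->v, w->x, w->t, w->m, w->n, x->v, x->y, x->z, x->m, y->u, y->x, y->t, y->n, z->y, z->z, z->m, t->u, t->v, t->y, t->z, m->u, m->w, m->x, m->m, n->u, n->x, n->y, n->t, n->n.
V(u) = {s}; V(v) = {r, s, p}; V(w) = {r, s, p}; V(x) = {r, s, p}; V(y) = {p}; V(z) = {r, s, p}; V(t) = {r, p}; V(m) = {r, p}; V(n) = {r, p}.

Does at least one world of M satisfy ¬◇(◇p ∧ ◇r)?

Let φ = ¬◇(◇p ∧ ◇r). Evaluate φ at each world:
  u (successors {u, v, x, z, n}): φ is false.
  v (successors {v, x, t, m}): φ is false.
  w (successors {u, v, x, t, m, n}): φ is false.
  x (successors {v, y, z, m}): φ is false.
  y (successors {u, x, t, n}): φ is false.
  z (successors {y, z, m}): φ is false.
  t (successors {u, v, y, z}): φ is false.
  m (successors {u, w, x, m}): φ is false.
  n (successors {u, x, y, t, n}): φ is false.
For instance, at u:
  At u: ◇(◇p ∧ ◇r) is true, so ¬◇(◇p ∧ ◇r) is false.
    At u: ◇(◇p ∧ ◇r) requires ◇p ∧ ◇r at some successor in {u, v, x, z, n}.
      ◇p ∧ ◇r holds at u, so ◇(◇p ∧ ◇r) is true at u.

No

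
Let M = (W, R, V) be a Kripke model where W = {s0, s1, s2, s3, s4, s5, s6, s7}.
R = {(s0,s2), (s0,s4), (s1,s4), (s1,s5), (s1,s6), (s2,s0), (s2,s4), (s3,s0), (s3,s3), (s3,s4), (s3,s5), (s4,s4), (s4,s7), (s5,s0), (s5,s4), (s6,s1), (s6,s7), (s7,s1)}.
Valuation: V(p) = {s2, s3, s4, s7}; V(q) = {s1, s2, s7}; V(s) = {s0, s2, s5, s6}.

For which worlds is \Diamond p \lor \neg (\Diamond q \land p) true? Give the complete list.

s0, s1, s2, s3, s4, s5, s6

Let φ = \Diamond p \lor \neg (\Diamond q \land p). Evaluate φ at each world:
  s0 (successors {s2, s4}): φ is true.
  s1 (successors {s4, s5, s6}): φ is true.
  s2 (successors {s0, s4}): φ is true.
  s3 (successors {s0, s3, s4, s5}): φ is true.
  s4 (successors {s4, s7}): φ is true.
  s5 (successors {s0, s4}): φ is true.
  s6 (successors {s1, s7}): φ is true.
  s7 (successors {s1}): φ is false.
For instance, at s6:
  At s6: \Diamond p is true, \neg (\Diamond q \land p) is true, so \Diamond p \lor \neg (\Diamond q \land p) is true.
    At s6: \Diamond p requires p at some successor in {s1, s7}.
      p holds at s7, so \Diamond p is true at s6.
    At s6: \Diamond q \land p is false, so \neg (\Diamond q \land p) is true.
      At s6: \Diamond q is true, p is false, so \Diamond q \land p is false.
Satisfying worlds: {s0, s1, s2, s3, s4, s5, s6}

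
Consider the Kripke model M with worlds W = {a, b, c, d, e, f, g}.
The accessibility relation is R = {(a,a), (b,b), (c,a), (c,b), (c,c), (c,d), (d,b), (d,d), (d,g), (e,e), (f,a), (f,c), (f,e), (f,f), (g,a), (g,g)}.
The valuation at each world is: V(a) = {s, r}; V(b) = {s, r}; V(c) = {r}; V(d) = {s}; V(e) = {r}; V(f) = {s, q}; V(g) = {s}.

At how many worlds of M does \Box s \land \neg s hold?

0

Let φ = \Box s \land \neg s. Evaluate φ at each world:
  a (successors {a}): φ is false.
  b (successors {b}): φ is false.
  c (successors {a, b, c, d}): φ is false.
  d (successors {b, d, g}): φ is false.
  e (successors {e}): φ is false.
  f (successors {a, c, e, f}): φ is false.
  g (successors {a, g}): φ is false.
For instance, at g:
  At g: \Box s is true, \neg s is false, so \Box s \land \neg s is false.
    At g: \Box s requires s at every successor {a, g}.
      At a: s is true.
      At g: s is true.
    So \Box s is true at g.
Satisfying worlds: none.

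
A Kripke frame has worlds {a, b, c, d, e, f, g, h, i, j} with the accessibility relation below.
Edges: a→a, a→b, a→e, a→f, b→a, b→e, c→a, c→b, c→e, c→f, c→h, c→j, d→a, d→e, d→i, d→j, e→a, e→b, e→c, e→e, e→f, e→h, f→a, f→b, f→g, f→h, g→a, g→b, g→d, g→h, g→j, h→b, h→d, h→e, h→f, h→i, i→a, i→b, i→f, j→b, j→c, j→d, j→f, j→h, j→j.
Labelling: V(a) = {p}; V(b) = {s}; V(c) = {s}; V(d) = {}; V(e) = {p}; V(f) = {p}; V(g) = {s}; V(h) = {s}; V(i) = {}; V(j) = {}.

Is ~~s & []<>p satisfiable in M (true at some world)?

Let φ = ~~s & []<>p. Evaluate φ at each world:
  a (successors {a, b, e, f}): φ is false.
  b (successors {a, e}): φ is true.
  c (successors {a, b, e, f, h, j}): φ is true.
  d (successors {a, e, i, j}): φ is false.
  e (successors {a, b, c, e, f, h}): φ is false.
  f (successors {a, b, g, h}): φ is false.
  g (successors {a, b, d, h, j}): φ is true.
  h (successors {b, d, e, f, i}): φ is true.
  i (successors {a, b, f}): φ is false.
  j (successors {b, c, d, f, h, j}): φ is false.
Detail at b (witness):
  At b: ~~s is true, []<>p is true, so ~~s & []<>p is true.
    At b: []<>p requires <>p at every successor {a, e}.
      At a: <>p is true.
      At e: <>p is true.
    So []<>p is true at b.

Yes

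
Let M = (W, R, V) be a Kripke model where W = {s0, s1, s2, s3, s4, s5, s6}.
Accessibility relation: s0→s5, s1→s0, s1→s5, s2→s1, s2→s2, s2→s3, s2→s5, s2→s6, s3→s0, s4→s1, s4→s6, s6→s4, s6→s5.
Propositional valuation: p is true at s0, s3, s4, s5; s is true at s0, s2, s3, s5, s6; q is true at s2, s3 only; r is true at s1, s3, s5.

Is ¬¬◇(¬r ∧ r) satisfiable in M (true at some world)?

Let φ = ¬¬◇(¬r ∧ r). Evaluate φ at each world:
  s0 (successors {s5}): φ is false.
  s1 (successors {s0, s5}): φ is false.
  s2 (successors {s1, s2, s3, s5, s6}): φ is false.
  s3 (successors {s0}): φ is false.
  s4 (successors {s1, s6}): φ is false.
  s5 (successors ∅): φ is false.
  s6 (successors {s4, s5}): φ is false.
For instance, at s6:
  At s6: ¬◇(¬r ∧ r) is true, so ¬¬◇(¬r ∧ r) is false.
    At s6: ◇(¬r ∧ r) is false, so ¬◇(¬r ∧ r) is true.
      At s6: ◇(¬r ∧ r) requires ¬r ∧ r at some successor in {s4, s5}.
        At s4: ¬r ∧ r is false.
        At s5: ¬r ∧ r is false.
      So ◇(¬r ∧ r) is false at s6.

No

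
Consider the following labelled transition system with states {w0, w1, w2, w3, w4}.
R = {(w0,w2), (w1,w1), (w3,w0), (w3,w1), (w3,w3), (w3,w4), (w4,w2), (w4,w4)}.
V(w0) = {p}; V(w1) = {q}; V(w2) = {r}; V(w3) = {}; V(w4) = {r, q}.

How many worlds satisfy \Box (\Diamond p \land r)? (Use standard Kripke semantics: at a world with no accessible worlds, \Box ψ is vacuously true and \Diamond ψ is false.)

1

Let φ = \Box (\Diamond p \land r). Evaluate φ at each world:
  w0 (successors {w2}): φ is false.
  w1 (successors {w1}): φ is false.
  w2 (successors ∅): φ is true.
  w3 (successors {w0, w1, w3, w4}): φ is false.
  w4 (successors {w2, w4}): φ is false.
For instance, at w1:
  At w1: \Box (\Diamond p \land r) requires \Diamond p \land r at every successor {w1}.
    \Diamond p \land r fails at w1, so \Box (\Diamond p \land r) is false at w1.
      At w1: \Diamond p is false, r is false, so \Diamond p \land r is false.
Satisfying worlds: {w2}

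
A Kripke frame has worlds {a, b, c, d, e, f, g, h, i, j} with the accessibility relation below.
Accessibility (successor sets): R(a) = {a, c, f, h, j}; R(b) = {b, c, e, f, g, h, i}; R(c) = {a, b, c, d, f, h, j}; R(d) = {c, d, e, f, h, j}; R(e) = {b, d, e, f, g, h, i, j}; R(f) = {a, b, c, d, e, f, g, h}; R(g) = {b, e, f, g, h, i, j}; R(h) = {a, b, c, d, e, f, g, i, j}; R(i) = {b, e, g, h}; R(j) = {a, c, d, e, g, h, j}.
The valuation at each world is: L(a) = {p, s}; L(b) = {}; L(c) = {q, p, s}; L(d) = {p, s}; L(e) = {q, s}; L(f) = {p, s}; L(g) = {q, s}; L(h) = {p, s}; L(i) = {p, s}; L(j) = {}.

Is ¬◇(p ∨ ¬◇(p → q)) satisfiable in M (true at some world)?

No

Let φ = ¬◇(p ∨ ¬◇(p → q)). Evaluate φ at each world:
  a (successors {a, c, f, h, j}): φ is false.
  b (successors {b, c, e, f, g, h, i}): φ is false.
  c (successors {a, b, c, d, f, h, j}): φ is false.
  d (successors {c, d, e, f, h, j}): φ is false.
  e (successors {b, d, e, f, g, h, i, j}): φ is false.
  f (successors {a, b, c, d, e, f, g, h}): φ is false.
  g (successors {b, e, f, g, h, i, j}): φ is false.
  h (successors {a, b, c, d, e, f, g, i, j}): φ is false.
  i (successors {b, e, g, h}): φ is false.
  j (successors {a, c, d, e, g, h, j}): φ is false.
For instance, at c:
  At c: ◇(p ∨ ¬◇(p → q)) is true, so ¬◇(p ∨ ¬◇(p → q)) is false.
    At c: ◇(p ∨ ¬◇(p → q)) requires p ∨ ¬◇(p → q) at some successor in {a, b, c, d, f, h, j}.
      p ∨ ¬◇(p → q) holds at a, so ◇(p ∨ ¬◇(p → q)) is true at c.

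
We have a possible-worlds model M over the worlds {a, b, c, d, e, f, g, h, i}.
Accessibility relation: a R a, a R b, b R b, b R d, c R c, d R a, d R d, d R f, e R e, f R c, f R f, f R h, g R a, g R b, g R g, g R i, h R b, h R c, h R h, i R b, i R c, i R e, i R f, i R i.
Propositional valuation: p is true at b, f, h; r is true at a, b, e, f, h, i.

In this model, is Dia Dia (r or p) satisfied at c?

At c: Dia Dia (r or p) requires Dia (r or p) at some successor in {c}.
  At c: Dia (r or p) is false.
So Dia Dia (r or p) is false at c.

No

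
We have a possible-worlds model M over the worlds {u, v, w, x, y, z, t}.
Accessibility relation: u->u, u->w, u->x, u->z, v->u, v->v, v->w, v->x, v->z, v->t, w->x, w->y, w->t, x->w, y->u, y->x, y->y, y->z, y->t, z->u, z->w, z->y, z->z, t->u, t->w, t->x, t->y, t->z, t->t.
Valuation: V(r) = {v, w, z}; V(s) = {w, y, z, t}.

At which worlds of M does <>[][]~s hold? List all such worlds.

none

Recall that []ψ holds at a world iff ψ holds at every accessible world, and <>ψ holds iff ψ holds at some accessible world.
Let φ = <>[][]~s. Evaluate φ at each world:
  u (successors {u, w, x, z}): φ is false.
  v (successors {u, v, w, x, z, t}): φ is false.
  w (successors {x, y, t}): φ is false.
  x (successors {w}): φ is false.
  y (successors {u, x, y, z, t}): φ is false.
  z (successors {u, w, y, z}): φ is false.
  t (successors {u, w, x, y, z, t}): φ is false.
For instance, at x:
  At x: <>[][]~s requires [][]~s at some successor in {w}.
    At w: [][]~s is false.
  So <>[][]~s is false at x.
Satisfying worlds: none.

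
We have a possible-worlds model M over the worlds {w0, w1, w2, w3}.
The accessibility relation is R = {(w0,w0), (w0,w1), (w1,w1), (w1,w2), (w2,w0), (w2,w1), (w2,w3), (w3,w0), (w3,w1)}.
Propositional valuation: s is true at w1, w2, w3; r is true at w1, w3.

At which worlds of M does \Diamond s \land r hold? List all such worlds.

Let φ = \Diamond s \land r. Evaluate φ at each world:
  w0 (successors {w0, w1}): φ is false.
  w1 (successors {w1, w2}): φ is true.
  w2 (successors {w0, w1, w3}): φ is false.
  w3 (successors {w0, w1}): φ is true.
For instance, at w0:
  At w0: \Diamond s is true, r is false, so \Diamond s \land r is false.
    At w0: \Diamond s requires s at some successor in {w0, w1}.
      s holds at w1, so \Diamond s is true at w0.
Satisfying worlds: {w1, w3}

w1, w3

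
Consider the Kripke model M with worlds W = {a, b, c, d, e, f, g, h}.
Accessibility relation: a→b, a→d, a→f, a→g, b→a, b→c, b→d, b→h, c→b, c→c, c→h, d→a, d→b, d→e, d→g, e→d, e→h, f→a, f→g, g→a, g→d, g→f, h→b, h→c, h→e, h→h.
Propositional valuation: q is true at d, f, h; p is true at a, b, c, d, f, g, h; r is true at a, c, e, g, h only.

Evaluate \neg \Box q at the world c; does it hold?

At c: \Box q is false, so \neg \Box q is true.
  At c: \Box q requires q at every successor {b, c, h}.
    q fails at b, so \Box q is false at c.

Yes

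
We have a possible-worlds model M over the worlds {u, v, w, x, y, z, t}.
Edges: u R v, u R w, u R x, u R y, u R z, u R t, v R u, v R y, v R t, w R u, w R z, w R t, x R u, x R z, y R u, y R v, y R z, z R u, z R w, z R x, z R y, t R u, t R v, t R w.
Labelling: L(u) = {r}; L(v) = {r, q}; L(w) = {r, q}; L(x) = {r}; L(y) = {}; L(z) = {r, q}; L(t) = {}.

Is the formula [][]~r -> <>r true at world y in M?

Yes

At y: [][]~r is false, <>r is true, so [][]~r -> <>r is true.
  At y: [][]~r requires []~r at every successor {u, v, z}.
    []~r fails at u, so [][]~r is false at y.
      At u: []~r requires ~r at every successor {v, w, x, y, z, t}.
        ~r fails at v, so []~r is false at u.
  At y: <>r requires r at some successor in {u, v, z}.
    r holds at u, so <>r is true at y.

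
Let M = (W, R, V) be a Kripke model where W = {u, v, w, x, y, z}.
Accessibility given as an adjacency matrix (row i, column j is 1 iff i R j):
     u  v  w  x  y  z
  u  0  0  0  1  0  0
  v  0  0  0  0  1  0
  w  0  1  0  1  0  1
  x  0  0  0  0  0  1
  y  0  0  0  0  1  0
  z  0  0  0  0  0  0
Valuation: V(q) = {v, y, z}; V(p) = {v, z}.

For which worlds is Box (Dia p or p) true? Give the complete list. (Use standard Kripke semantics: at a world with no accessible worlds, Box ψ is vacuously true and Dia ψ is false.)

Recall that Box ψ holds at a world iff ψ holds at every accessible world, and Dia ψ holds iff ψ holds at some accessible world.
Let φ = Box (Dia p or p). Evaluate φ at each world:
  u (successors {x}): φ is true.
  v (successors {y}): φ is false.
  w (successors {v, x, z}): φ is true.
  x (successors {z}): φ is true.
  y (successors {y}): φ is false.
  z (successors ∅): φ is true.
For instance, at u:
  At u: Box (Dia p or p) requires Dia p or p at every successor {x}.
      At x: Dia p is true, p is false, so Dia p or p is true.
  So Box (Dia p or p) is true at u.
Satisfying worlds: {u, w, x, z}

u, w, x, z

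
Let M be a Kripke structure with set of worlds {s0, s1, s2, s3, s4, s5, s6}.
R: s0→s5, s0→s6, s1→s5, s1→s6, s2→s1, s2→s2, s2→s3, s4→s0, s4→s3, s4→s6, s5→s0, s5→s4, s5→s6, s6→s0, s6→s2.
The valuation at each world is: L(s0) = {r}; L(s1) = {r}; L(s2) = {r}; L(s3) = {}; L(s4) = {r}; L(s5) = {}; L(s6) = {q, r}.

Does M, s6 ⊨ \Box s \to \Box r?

Yes

At s6: \Box s is false, \Box r is true, so \Box s \to \Box r is true.
  At s6: \Box s requires s at every successor {s0, s2}.
    s fails at s0, so \Box s is false at s6.
  At s6: \Box r requires r at every successor {s0, s2}.
    At s0: r is true.
    At s2: r is true.
  So \Box r is true at s6.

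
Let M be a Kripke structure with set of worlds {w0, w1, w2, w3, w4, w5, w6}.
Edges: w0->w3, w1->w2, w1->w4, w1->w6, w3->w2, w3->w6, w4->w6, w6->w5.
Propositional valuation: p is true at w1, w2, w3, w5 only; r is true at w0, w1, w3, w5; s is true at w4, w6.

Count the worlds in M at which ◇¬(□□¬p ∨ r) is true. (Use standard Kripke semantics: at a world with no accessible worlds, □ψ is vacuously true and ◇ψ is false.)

Let φ = ◇¬(□□¬p ∨ r). Evaluate φ at each world:
  w0 (successors {w3}): φ is false.
  w1 (successors {w2, w4, w6}): φ is true.
  w2 (successors ∅): φ is false.
  w3 (successors {w2, w6}): φ is false.
  w4 (successors {w6}): φ is false.
  w5 (successors ∅): φ is false.
  w6 (successors {w5}): φ is false.
For instance, at w4:
  At w4: ◇¬(□□¬p ∨ r) requires ¬(□□¬p ∨ r) at some successor in {w6}.
    At w6: ¬(□□¬p ∨ r) is false.
  So ◇¬(□□¬p ∨ r) is false at w4.
Satisfying worlds: {w1}

1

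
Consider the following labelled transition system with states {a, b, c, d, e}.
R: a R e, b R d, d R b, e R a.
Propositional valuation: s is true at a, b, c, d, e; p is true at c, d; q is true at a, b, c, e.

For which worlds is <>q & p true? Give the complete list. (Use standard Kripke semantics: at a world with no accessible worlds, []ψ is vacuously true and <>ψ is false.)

d

Recall that <>ψ holds at a world iff ψ holds at some accessible world.
Let φ = <>q & p. Evaluate φ at each world:
  a (successors {e}): φ is false.
  b (successors {d}): φ is false.
  c (successors ∅): φ is false.
  d (successors {b}): φ is true.
  e (successors {a}): φ is false.
For instance, at d:
  At d: <>q is true, p is true, so <>q & p is true.
    At d: <>q requires q at some successor in {b}.
      q holds at b, so <>q is true at d.
Satisfying worlds: {d}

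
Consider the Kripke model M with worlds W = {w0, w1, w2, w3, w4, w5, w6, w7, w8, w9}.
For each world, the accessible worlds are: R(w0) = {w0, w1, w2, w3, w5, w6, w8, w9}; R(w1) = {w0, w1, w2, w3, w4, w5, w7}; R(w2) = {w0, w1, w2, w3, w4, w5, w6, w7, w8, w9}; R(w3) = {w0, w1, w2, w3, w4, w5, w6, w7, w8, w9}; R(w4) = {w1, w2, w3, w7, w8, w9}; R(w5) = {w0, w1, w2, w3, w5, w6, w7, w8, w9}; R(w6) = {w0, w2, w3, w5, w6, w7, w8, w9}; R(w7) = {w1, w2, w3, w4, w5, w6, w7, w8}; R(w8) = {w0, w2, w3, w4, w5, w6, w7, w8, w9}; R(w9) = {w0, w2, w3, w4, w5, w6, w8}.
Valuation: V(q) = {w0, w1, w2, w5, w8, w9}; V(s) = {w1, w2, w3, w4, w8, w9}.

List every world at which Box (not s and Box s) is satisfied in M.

none

Let φ = Box (not s and Box s). Evaluate φ at each world:
  w0 (successors {w0, w1, w2, w3, w5, w6, w8, w9}): φ is false.
  w1 (successors {w0, w1, w2, w3, w4, w5, w7}): φ is false.
  w2 (successors {w0, w1, w2, w3, w4, w5, w6, w7, w8, w9}): φ is false.
  w3 (successors {w0, w1, w2, w3, w4, w5, w6, w7, w8, w9}): φ is false.
  w4 (successors {w1, w2, w3, w7, w8, w9}): φ is false.
  w5 (successors {w0, w1, w2, w3, w5, w6, w7, w8, w9}): φ is false.
  w6 (successors {w0, w2, w3, w5, w6, w7, w8, w9}): φ is false.
  w7 (successors {w1, w2, w3, w4, w5, w6, w7, w8}): φ is false.
  w8 (successors {w0, w2, w3, w4, w5, w6, w7, w8, w9}): φ is false.
  w9 (successors {w0, w2, w3, w4, w5, w6, w8}): φ is false.
For instance, at w4:
  At w4: Box (not s and Box s) requires not s and Box s at every successor {w1, w2, w3, w7, w8, w9}.
    not s and Box s fails at w1, so Box (not s and Box s) is false at w4.
      At w1: not s is false, Box s is false, so not s and Box s is false.
Satisfying worlds: none.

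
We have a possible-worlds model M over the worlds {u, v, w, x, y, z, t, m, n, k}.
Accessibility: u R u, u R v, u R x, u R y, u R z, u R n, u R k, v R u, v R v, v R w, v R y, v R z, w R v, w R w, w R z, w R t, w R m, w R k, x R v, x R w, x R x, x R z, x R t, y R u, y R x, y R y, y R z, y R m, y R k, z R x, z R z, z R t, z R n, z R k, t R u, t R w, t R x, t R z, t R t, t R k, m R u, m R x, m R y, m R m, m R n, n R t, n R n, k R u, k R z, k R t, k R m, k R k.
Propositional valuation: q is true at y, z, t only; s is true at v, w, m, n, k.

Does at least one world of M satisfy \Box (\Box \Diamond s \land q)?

Let φ = \Box (\Box \Diamond s \land q). Evaluate φ at each world:
  u (successors {u, v, x, y, z, n, k}): φ is false.
  v (successors {u, v, w, y, z}): φ is false.
  w (successors {v, w, z, t, m, k}): φ is false.
  x (successors {v, w, x, z, t}): φ is false.
  y (successors {u, x, y, z, m, k}): φ is false.
  z (successors {x, z, t, n, k}): φ is false.
  t (successors {u, w, x, z, t, k}): φ is false.
  m (successors {u, x, y, m, n}): φ is false.
  n (successors {t, n}): φ is false.
  k (successors {u, z, t, m, k}): φ is false.
For instance, at k:
  At k: \Box (\Box \Diamond s \land q) requires \Box \Diamond s \land q at every successor {u, z, t, m, k}.
    \Box \Diamond s \land q fails at u, so \Box (\Box \Diamond s \land q) is false at k.
      At u: \Box \Diamond s is true, q is false, so \Box \Diamond s \land q is false.

No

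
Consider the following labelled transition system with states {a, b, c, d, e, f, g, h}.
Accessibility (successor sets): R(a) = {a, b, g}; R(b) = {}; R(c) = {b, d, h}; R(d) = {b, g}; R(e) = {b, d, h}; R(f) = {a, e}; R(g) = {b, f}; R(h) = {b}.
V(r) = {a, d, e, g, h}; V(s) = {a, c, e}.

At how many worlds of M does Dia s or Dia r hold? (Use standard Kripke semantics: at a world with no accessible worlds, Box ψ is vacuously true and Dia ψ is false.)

5

Recall that Dia ψ holds at a world iff ψ holds at some accessible world.
Let φ = Dia s or Dia r. Evaluate φ at each world:
  a (successors {a, b, g}): φ is true.
  b (successors ∅): φ is false.
  c (successors {b, d, h}): φ is true.
  d (successors {b, g}): φ is true.
  e (successors {b, d, h}): φ is true.
  f (successors {a, e}): φ is true.
  g (successors {b, f}): φ is false.
  h (successors {b}): φ is false.
For instance, at a:
  At a: Dia s is true, Dia r is true, so Dia s or Dia r is true.
    At a: Dia s requires s at some successor in {a, b, g}.
      s holds at a, so Dia s is true at a.
    At a: Dia r requires r at some successor in {a, b, g}.
      r holds at a, so Dia r is true at a.
Satisfying worlds: {a, c, d, e, f}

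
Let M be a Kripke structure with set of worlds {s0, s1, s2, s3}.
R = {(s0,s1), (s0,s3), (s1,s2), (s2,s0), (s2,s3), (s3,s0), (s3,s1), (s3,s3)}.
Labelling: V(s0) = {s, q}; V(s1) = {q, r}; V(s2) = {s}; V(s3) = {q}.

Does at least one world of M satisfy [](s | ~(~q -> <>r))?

Let φ = [](s | ~(~q -> <>r)). Evaluate φ at each world:
  s0 (successors {s1, s3}): φ is false.
  s1 (successors {s2}): φ is true.
  s2 (successors {s0, s3}): φ is false.
  s3 (successors {s0, s1, s3}): φ is false.
Detail at s1 (witness):
  At s1: [](s | ~(~q -> <>r)) requires s | ~(~q -> <>r) at every successor {s2}.
      At s2: s is true, ~(~q -> <>r) is true, so s | ~(~q -> <>r) is true.
  So [](s | ~(~q -> <>r)) is true at s1.

Yes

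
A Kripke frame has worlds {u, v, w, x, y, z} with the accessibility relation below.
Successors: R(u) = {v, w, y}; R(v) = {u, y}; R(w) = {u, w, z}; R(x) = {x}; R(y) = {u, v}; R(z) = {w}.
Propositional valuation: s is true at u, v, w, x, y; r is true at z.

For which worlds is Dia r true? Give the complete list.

w

Let φ = Dia r. Evaluate φ at each world:
  u (successors {v, w, y}): φ is false.
  v (successors {u, y}): φ is false.
  w (successors {u, w, z}): φ is true.
  x (successors {x}): φ is false.
  y (successors {u, v}): φ is false.
  z (successors {w}): φ is false.
For instance, at w:
  At w: Dia r requires r at some successor in {u, w, z}.
    r holds at z, so Dia r is true at w.
Satisfying worlds: {w}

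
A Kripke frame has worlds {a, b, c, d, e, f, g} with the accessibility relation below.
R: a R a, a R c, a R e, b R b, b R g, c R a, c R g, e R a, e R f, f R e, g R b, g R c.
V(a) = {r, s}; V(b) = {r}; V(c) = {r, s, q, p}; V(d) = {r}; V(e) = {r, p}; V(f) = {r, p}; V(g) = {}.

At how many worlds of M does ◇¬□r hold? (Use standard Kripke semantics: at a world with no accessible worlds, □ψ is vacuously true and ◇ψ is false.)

Recall that □ψ holds at a world iff ψ holds at every accessible world, and ◇ψ holds iff ψ holds at some accessible world.
Let φ = ◇¬□r. Evaluate φ at each world:
  a (successors {a, c, e}): φ is true.
  b (successors {b, g}): φ is true.
  c (successors {a, g}): φ is false.
  d (successors ∅): φ is false.
  e (successors {a, f}): φ is false.
  f (successors {e}): φ is false.
  g (successors {b, c}): φ is true.
For instance, at c:
  At c: ◇¬□r requires ¬□r at some successor in {a, g}.
    At a: ¬□r is false.
    At g: ¬□r is false.
  So ◇¬□r is false at c.
Satisfying worlds: {a, b, g}

3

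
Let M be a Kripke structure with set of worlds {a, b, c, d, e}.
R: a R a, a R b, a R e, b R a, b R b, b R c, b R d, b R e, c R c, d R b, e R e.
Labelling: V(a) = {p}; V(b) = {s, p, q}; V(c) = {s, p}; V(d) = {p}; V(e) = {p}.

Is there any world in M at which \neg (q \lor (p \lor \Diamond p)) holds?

No

Recall that \Diamond ψ holds at a world iff ψ holds at some accessible world.
Let φ = \neg (q \lor (p \lor \Diamond p)). Evaluate φ at each world:
  a (successors {a, b, e}): φ is false.
  b (successors {a, b, c, d, e}): φ is false.
  c (successors {c}): φ is false.
  d (successors {b}): φ is false.
  e (successors {e}): φ is false.
For instance, at d:
  At d: q \lor (p \lor \Diamond p) is true, so \neg (q \lor (p \lor \Diamond p)) is false.
    At d: q is false, p \lor \Diamond p is true, so q \lor (p \lor \Diamond p) is true.
      At d: p is true, \Diamond p is true, so p \lor \Diamond p is true.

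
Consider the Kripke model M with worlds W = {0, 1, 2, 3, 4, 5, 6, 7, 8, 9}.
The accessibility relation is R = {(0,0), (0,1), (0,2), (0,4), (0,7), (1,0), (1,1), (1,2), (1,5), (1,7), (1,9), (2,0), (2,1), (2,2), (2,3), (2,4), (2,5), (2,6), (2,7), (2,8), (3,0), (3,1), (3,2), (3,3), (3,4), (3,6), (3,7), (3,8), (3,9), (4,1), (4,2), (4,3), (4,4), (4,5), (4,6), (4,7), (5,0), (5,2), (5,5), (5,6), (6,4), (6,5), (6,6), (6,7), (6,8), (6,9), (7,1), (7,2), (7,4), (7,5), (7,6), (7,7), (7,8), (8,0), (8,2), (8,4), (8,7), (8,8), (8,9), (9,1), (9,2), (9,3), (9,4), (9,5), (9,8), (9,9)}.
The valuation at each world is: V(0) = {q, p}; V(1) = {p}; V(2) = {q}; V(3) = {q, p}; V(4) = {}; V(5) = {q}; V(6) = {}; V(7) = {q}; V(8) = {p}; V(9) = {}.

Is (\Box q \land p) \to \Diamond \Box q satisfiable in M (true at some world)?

Let φ = (\Box q \land p) \to \Diamond \Box q. Evaluate φ at each world:
  0 (successors {0, 1, 2, 4, 7}): φ is true.
  1 (successors {0, 1, 2, 5, 7, 9}): φ is true.
  2 (successors {0, 1, 2, 3, 4, 5, 6, 7, 8}): φ is true.
  3 (successors {0, 1, 2, 3, 4, 6, 7, 8, 9}): φ is true.
  4 (successors {1, 2, 3, 4, 5, 6, 7}): φ is true.
  5 (successors {0, 2, 5, 6}): φ is true.
  6 (successors {4, 5, 6, 7, 8, 9}): φ is true.
  7 (successors {1, 2, 4, 5, 6, 7, 8}): φ is true.
  8 (successors {0, 2, 4, 7, 8, 9}): φ is true.
  9 (successors {1, 2, 3, 4, 5, 8, 9}): φ is true.
Detail at 0 (witness):
  At 0: \Box q \land p is false, \Diamond \Box q is false, so (\Box q \land p) \to \Diamond \Box q is true.
    At 0: \Box q is false, p is true, so \Box q \land p is false.
      At 0: \Box q requires q at every successor {0, 1, 2, 4, 7}.
        q fails at 1, so \Box q is false at 0.
    At 0: \Diamond \Box q requires \Box q at some successor in {0, 1, 2, 4, 7}.
      At 0: \Box q is false.
      At 1: \Box q is false.
      At 2: \Box q is false.
      At 4: \Box q is false.
      At 7: \Box q is false.
    So \Diamond \Box q is false at 0.

Yes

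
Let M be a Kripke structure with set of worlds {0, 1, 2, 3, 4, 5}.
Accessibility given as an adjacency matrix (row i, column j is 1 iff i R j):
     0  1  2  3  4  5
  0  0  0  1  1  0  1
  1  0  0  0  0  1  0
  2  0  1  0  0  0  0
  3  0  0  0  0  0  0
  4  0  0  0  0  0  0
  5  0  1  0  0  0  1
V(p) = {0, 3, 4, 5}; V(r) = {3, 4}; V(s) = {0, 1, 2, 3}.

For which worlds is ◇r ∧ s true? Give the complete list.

0, 1

Recall that ◇ψ holds at a world iff ψ holds at some accessible world.
Let φ = ◇r ∧ s. Evaluate φ at each world:
  0 (successors {2, 3, 5}): φ is true.
  1 (successors {4}): φ is true.
  2 (successors {1}): φ is false.
  3 (successors ∅): φ is false.
  4 (successors ∅): φ is false.
  5 (successors {1, 5}): φ is false.
For instance, at 1:
  At 1: ◇r is true, s is true, so ◇r ∧ s is true.
    At 1: ◇r requires r at some successor in {4}.
      r holds at 4, so ◇r is true at 1.
Satisfying worlds: {0, 1}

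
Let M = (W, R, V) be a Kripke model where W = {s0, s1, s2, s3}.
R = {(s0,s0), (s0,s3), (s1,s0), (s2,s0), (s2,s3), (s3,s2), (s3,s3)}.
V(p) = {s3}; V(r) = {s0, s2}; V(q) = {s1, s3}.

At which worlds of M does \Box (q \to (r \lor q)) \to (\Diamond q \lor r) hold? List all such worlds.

s0, s2, s3

Let φ = \Box (q \to (r \lor q)) \to (\Diamond q \lor r). Evaluate φ at each world:
  s0 (successors {s0, s3}): φ is true.
  s1 (successors {s0}): φ is false.
  s2 (successors {s0, s3}): φ is true.
  s3 (successors {s2, s3}): φ is true.
For instance, at s0:
  At s0: \Box (q \to (r \lor q)) is true, \Diamond q \lor r is true, so \Box (q \to (r \lor q)) \to (\Diamond q \lor r) is true.
    At s0: \Box (q \to (r \lor q)) requires q \to (r \lor q) at every successor {s0, s3}.
      At s0: q \to (r \lor q) is true.
      At s3: q \to (r \lor q) is true.
    So \Box (q \to (r \lor q)) is true at s0.
    At s0: \Diamond q is true, r is true, so \Diamond q \lor r is true.
      At s0: \Diamond q requires q at some successor in {s0, s3}.
        q holds at s3, so \Diamond q is true at s0.
Satisfying worlds: {s0, s2, s3}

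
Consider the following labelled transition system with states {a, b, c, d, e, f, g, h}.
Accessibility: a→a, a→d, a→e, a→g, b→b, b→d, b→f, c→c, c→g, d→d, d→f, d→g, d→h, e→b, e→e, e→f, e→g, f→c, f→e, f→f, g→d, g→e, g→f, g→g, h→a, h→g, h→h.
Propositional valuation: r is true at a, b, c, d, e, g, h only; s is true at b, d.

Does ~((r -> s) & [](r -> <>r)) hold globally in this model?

Recall that []ψ holds at a world iff ψ holds at every accessible world, and <>ψ holds iff ψ holds at some accessible world.
Let φ = ~((r -> s) & [](r -> <>r)). Evaluate φ at each world:
  a (successors {a, d, e, g}): φ is true.
  b (successors {b, d, f}): φ is false.
  c (successors {c, g}): φ is true.
  d (successors {d, f, g, h}): φ is false.
  e (successors {b, e, f, g}): φ is true.
  f (successors {c, e, f}): φ is false.
  g (successors {d, e, f, g}): φ is true.
  h (successors {a, g, h}): φ is true.
Detail at b (counterexample):
  At b: (r -> s) & [](r -> <>r) is true, so ~((r -> s) & [](r -> <>r)) is false.
    At b: r -> s is true, [](r -> <>r) is true, so (r -> s) & [](r -> <>r) is true.
      At b: [](r -> <>r) requires r -> <>r at every successor {b, d, f}.
        At b: r -> <>r is true.
        At d: r -> <>r is true.
        At f: r -> <>r is true.
      So [](r -> <>r) is true at b.

No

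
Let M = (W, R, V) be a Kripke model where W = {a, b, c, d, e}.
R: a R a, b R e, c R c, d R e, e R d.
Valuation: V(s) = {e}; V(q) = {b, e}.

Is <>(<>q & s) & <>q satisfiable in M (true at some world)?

Recall that <>ψ holds at a world iff ψ holds at some accessible world.
Let φ = <>(<>q & s) & <>q. Evaluate φ at each world:
  a (successors {a}): φ is false.
  b (successors {e}): φ is false.
  c (successors {c}): φ is false.
  d (successors {e}): φ is false.
  e (successors {d}): φ is false.
For instance, at b:
  At b: <>(<>q & s) is false, <>q is true, so <>(<>q & s) & <>q is false.
    At b: <>(<>q & s) requires <>q & s at some successor in {e}.
      At e: <>q & s is false.
    So <>(<>q & s) is false at b.
    At b: <>q requires q at some successor in {e}.
      q holds at e, so <>q is true at b.

No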